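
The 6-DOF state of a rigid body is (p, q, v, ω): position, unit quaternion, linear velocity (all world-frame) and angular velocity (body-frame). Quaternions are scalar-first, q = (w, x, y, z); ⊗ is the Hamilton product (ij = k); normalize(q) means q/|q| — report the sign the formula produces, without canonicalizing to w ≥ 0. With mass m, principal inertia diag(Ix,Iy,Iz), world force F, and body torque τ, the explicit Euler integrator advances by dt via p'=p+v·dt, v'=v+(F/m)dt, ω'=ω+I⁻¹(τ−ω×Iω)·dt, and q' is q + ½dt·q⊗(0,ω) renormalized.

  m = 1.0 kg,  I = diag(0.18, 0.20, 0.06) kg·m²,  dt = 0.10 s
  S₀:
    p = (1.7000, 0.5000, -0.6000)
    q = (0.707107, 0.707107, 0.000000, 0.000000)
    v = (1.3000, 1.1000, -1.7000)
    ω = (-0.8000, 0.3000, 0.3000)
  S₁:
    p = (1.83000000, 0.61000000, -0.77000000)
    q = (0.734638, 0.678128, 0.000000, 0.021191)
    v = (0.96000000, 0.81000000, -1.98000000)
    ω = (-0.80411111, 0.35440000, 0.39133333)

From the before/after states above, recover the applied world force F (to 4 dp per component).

velocity change Δv = (-0.34000000, -0.29000000, -0.28000000)
F = m·Δv/dt = (-3.4000, -2.9000, -2.8000)

F = (-3.4000, -2.9000, -2.8000)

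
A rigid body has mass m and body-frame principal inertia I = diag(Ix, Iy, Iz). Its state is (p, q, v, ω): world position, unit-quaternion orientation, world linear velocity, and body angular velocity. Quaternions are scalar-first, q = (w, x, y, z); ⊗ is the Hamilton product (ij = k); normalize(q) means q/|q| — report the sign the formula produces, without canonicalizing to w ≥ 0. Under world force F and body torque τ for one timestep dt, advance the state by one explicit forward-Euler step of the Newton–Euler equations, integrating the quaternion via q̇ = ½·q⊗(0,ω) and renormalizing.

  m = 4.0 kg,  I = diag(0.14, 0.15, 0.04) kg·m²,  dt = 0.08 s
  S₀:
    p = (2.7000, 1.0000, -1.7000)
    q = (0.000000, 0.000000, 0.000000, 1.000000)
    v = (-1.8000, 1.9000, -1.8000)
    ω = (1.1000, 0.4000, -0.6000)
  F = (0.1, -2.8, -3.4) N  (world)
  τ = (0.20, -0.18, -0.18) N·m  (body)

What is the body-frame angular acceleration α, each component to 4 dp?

α = (1.2400, -0.7600, -4.6100)

gyro term ω×Iω = (0.0264, -0.0660, 0.0044)
(τ − ω×Iω)/I = (1.2400, -0.7600, -4.6100)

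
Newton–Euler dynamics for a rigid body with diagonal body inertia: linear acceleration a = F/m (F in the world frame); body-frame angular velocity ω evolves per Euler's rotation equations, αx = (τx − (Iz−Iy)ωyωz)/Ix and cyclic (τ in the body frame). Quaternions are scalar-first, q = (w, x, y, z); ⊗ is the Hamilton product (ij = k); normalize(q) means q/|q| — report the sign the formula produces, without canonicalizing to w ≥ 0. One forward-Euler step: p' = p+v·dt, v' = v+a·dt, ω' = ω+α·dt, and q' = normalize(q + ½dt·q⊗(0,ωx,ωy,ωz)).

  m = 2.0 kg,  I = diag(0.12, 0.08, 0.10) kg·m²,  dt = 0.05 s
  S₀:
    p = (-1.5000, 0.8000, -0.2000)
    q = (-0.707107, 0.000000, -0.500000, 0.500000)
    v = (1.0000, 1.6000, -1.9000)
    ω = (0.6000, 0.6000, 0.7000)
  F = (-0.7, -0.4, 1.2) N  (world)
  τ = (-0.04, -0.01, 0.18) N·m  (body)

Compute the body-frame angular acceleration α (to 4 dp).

precession coupling ω×(Iω) = (0.0084, 0.0084, -0.0144)
α = I⁻¹(τ − ω×Iω) = (-0.4033, -0.2300, 1.9440)

α = (-0.4033, -0.2300, 1.9440)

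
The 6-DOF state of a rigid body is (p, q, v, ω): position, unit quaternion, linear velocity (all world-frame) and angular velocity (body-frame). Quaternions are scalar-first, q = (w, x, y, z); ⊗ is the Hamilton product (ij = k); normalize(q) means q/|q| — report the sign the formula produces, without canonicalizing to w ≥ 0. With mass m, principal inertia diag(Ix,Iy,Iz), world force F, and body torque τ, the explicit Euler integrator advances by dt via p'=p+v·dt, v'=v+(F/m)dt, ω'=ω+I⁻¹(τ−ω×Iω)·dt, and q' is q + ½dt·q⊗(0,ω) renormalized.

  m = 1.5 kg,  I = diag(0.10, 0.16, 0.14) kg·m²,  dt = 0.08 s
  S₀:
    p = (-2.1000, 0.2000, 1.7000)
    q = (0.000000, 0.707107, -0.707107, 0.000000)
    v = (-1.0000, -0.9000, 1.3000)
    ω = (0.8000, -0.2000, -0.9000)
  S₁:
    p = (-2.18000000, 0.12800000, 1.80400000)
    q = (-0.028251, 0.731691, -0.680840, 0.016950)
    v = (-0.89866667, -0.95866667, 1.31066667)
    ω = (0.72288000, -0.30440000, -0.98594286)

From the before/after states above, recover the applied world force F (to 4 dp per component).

F = (1.9000, -1.1000, 0.2000)

velocity change Δv = (0.10133333, -0.05866667, 0.01066667)
F = m·Δv/dt = (1.9000, -1.1000, 0.2000)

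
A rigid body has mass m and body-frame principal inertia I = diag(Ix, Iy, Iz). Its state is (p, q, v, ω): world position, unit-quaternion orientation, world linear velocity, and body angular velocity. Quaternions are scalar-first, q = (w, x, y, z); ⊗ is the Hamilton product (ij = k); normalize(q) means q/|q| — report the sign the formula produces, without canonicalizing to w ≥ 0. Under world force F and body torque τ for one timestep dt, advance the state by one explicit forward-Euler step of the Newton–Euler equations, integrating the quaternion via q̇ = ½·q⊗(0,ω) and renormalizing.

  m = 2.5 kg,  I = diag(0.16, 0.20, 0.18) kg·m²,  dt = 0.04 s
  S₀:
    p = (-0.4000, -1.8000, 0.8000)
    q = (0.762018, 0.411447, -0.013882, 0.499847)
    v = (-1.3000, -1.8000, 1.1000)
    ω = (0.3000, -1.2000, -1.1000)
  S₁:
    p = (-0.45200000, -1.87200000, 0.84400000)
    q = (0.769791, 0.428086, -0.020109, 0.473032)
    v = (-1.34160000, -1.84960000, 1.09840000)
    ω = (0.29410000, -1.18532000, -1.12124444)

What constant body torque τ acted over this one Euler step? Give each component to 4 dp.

τ = (-0.0500, 0.0800, -0.1100)

rate change Δω = (-0.00590000, 0.01468000, -0.02124444)
τ = I·(Δω/dt) + ω₀×(Iω₀) = (-0.0500, 0.0800, -0.1100)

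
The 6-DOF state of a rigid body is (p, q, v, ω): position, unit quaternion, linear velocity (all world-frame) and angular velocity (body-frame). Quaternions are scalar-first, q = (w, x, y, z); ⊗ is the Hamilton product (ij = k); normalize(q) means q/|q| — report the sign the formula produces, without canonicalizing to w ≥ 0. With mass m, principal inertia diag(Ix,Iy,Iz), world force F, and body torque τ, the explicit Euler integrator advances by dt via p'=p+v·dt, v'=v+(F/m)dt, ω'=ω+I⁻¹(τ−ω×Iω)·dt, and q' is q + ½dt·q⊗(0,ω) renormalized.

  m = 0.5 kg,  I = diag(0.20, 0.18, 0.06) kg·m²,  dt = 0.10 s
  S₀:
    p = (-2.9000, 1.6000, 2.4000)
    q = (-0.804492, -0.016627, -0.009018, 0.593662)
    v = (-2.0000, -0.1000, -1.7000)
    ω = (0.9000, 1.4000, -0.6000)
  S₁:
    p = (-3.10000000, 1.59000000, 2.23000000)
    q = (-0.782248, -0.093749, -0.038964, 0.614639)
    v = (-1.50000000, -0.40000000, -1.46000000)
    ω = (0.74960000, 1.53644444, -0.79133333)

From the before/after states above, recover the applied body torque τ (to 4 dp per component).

τ = (-0.2000, 0.1700, -0.1400)

ω₁ − ω₀ = (-0.15040000, 0.13644444, -0.19133333)
precession coupling = (0.1008, -0.0756, -0.0252)
I·α + gyro = (-0.2000, 0.1700, -0.1400)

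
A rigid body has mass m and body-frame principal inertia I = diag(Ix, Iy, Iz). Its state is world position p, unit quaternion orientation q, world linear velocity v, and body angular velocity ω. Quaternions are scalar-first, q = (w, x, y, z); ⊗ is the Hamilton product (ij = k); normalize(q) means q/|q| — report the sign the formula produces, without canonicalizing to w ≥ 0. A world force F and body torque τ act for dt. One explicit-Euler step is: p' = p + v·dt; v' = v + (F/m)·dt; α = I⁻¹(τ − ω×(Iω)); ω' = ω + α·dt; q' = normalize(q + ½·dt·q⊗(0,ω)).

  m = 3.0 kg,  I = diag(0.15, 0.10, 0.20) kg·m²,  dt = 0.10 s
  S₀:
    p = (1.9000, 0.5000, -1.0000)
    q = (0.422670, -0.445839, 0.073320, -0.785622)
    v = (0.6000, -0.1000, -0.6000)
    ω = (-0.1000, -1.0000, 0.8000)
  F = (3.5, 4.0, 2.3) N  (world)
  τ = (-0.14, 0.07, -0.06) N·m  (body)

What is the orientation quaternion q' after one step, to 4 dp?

Hamilton product q⊗(0,ω) = (0.6572337, -0.7692330, 0.0125634, 0.7913070)
updated quaternion q' = (0.4546, -0.4833, 0.0738, -0.7445)

q' = (0.4546, -0.4833, 0.0738, -0.7445)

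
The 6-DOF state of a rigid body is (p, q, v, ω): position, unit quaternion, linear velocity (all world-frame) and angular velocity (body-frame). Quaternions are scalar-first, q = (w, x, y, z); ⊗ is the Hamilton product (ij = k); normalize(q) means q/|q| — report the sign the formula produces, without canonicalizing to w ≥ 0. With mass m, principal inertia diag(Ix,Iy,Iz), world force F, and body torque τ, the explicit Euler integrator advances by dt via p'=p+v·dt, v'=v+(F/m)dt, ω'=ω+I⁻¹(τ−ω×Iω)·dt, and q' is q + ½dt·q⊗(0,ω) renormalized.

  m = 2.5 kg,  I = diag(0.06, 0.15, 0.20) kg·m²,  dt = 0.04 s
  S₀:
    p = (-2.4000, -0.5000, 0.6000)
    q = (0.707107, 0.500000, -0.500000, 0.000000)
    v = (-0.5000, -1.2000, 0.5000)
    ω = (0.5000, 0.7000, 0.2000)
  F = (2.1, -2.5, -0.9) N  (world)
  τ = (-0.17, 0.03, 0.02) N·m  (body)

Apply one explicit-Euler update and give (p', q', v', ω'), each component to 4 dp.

new position p' = (-2.4200, -0.5480, 0.6200)
new velocity v' = (-0.4664, -1.2400, 0.4856)
gyro term ω×Iω = (0.0070, -0.0140, 0.0315)
α = I⁻¹(τ − ω×Iω) = (-2.9500, 0.2933, -0.0575)
new body rate ω' = (0.3820, 0.7117, 0.1977)
2q̇ = q⊗(0,ω) = (0.1000000, 0.2535535, 0.3949749, 0.7414214)
q + ½dt·q⊗(0,ω), renormalized = (0.7090, 0.5050, -0.4920, 0.0148)

p' = (-2.4200, -0.5480, 0.6200)
q' = (0.7090, 0.5050, -0.4920, 0.0148)
v' = (-0.4664, -1.2400, 0.4856)
ω' = (0.3820, 0.7117, 0.1977)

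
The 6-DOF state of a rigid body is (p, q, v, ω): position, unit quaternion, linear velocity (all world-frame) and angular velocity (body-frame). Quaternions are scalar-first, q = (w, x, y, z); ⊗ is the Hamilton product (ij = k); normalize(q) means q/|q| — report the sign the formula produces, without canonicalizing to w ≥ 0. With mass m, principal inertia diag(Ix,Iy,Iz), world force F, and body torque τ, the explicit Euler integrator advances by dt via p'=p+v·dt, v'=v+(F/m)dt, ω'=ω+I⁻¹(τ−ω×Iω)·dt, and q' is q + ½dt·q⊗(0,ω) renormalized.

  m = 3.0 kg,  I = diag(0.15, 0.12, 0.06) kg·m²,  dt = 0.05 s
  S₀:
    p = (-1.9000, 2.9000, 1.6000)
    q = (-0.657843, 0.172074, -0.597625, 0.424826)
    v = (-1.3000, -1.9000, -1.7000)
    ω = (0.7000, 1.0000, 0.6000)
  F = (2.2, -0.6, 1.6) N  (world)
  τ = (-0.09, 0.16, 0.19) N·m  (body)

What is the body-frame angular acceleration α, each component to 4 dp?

α = (-0.3600, 1.0183, 3.5167)

precession coupling ω×(Iω) = (-0.0360, 0.0378, -0.0210)
angular accel α = (-0.3600, 1.0183, 3.5167)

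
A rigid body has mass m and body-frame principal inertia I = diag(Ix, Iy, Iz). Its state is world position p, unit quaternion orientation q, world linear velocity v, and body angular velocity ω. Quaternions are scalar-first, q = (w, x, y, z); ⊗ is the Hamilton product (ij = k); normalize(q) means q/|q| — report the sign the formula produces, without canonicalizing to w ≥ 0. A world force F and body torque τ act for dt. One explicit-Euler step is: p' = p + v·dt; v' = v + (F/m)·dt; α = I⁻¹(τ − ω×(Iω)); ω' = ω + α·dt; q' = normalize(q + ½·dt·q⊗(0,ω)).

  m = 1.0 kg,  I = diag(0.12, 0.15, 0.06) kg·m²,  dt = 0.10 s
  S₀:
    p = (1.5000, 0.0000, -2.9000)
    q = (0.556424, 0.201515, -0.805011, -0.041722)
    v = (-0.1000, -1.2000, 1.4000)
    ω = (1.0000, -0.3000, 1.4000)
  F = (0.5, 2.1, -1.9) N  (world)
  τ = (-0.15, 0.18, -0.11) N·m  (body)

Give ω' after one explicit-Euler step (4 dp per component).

ω' = (0.8435, -0.2360, 1.2317)

angular accel α = (-1.5650, 0.6400, -1.6833)
ω + α·dt = (0.8435, -0.2360, 1.2317)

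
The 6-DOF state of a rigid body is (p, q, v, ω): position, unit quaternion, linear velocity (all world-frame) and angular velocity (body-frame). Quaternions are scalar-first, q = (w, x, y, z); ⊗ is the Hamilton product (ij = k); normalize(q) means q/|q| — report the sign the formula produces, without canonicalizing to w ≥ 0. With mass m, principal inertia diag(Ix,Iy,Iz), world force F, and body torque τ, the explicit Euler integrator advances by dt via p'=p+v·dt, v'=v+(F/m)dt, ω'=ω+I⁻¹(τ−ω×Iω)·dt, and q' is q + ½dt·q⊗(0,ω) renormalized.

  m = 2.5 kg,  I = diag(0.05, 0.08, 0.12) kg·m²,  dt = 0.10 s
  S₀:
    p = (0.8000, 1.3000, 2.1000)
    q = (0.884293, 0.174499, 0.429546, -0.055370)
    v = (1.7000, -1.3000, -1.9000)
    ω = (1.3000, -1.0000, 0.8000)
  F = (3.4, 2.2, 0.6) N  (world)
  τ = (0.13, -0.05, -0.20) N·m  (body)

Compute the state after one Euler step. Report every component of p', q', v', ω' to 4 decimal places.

gyro term ω×Iω = (-0.0320, -0.0728, -0.0390)
α = I⁻¹(τ − ω×Iω) = (3.2400, 0.2850, -1.3417)
new body rate ω' = (1.6240, -0.9715, 0.6658)
q⊗(0,ω) = (0.2469933, 1.4378477, -1.0958732, -0.0254744)
q + ½dt·q⊗(0,ω), renormalized = (0.8929, 0.2454, 0.3732, -0.0564)
a = F/m = (1.3600, 0.8800, 0.2400)
new position p' = (0.9700, 1.1700, 1.9100)
new velocity v' = (1.8360, -1.2120, -1.8760)

p' = (0.9700, 1.1700, 1.9100)
q' = (0.8929, 0.2454, 0.3732, -0.0564)
v' = (1.8360, -1.2120, -1.8760)
ω' = (1.6240, -0.9715, 0.6658)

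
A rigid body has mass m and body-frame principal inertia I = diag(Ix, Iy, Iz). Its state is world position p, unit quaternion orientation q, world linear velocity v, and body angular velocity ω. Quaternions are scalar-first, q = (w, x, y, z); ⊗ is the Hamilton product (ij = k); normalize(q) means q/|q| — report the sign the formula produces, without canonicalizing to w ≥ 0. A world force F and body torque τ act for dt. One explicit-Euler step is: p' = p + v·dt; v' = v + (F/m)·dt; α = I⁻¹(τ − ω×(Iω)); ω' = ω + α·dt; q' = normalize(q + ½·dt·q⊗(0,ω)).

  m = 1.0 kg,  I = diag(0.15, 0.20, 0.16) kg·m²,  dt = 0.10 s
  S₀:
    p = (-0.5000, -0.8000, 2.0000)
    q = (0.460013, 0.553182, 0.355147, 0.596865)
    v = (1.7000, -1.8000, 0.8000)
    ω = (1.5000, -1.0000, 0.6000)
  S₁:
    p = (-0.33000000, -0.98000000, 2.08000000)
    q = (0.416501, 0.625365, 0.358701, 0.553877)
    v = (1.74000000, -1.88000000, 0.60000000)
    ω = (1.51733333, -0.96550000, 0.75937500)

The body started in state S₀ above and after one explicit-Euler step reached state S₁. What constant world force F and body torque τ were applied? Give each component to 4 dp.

Δω = ω₁−ω₀ = (0.01733333, 0.03450000, 0.15937500)
τ = I·(Δω/dt) + ω₀×(Iω₀) = (0.0500, 0.0600, 0.1800)
Δv = v₁−v₀ = (0.04000000, -0.08000000, -0.20000000)
m·(v₁−v₀)/dt = (0.4000, -0.8000, -2.0000)

F = (0.4000, -0.8000, -2.0000)
τ = (0.0500, 0.0600, 0.1800)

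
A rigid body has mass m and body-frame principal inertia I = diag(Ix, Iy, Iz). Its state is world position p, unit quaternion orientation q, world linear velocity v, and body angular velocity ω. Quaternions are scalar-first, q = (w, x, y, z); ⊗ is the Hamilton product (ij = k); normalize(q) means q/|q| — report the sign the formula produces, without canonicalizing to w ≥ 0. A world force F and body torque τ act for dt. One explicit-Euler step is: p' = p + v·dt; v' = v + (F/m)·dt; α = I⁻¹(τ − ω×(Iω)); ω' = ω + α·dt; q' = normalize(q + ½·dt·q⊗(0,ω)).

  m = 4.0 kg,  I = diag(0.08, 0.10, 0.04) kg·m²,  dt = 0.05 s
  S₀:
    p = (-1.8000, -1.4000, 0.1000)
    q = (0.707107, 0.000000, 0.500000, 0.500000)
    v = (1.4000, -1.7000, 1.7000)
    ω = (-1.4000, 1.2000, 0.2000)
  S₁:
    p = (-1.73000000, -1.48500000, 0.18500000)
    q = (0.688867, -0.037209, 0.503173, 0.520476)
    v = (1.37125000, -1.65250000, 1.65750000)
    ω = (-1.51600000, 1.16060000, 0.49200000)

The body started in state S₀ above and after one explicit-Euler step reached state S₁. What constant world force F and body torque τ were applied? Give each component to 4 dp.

v₁ − v₀ = (-0.02875000, 0.04750000, -0.04250000)
m·(v₁−v₀)/dt = (-2.3000, 3.8000, -3.4000)
rate change Δω = (-0.11600000, -0.03940000, 0.29200000)
I·α + gyro = (-0.2000, -0.0900, 0.2000)

F = (-2.3000, 3.8000, -3.4000)
τ = (-0.2000, -0.0900, 0.2000)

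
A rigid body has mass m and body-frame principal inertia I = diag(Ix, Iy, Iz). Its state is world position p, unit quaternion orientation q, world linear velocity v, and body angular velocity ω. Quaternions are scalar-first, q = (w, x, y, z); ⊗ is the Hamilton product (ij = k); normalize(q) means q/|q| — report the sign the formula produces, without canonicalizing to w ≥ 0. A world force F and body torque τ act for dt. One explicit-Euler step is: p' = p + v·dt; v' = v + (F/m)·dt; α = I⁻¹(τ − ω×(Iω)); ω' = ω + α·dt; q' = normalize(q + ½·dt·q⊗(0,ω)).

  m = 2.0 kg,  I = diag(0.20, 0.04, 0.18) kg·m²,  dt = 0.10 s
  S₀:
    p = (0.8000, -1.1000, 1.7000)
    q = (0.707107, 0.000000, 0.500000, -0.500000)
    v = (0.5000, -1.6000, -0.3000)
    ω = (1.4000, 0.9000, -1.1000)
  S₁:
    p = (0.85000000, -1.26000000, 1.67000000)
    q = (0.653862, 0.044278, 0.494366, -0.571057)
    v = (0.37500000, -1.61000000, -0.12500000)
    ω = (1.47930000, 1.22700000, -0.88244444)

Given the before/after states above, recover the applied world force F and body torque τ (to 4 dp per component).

ω₁ − ω₀ = (0.07930000, 0.32700000, 0.21755556)
ω₀×(Iω₀) = (-0.1386, -0.0308, -0.2016)
τ = I·(Δω/dt) + ω₀×(Iω₀) = (0.0200, 0.1000, 0.1900)
velocity change Δv = (-0.12500000, -0.01000000, 0.17500000)
F = m·Δv/dt = (-2.5000, -0.2000, 3.5000)

F = (-2.5000, -0.2000, 3.5000)
τ = (0.0200, 0.1000, 0.1900)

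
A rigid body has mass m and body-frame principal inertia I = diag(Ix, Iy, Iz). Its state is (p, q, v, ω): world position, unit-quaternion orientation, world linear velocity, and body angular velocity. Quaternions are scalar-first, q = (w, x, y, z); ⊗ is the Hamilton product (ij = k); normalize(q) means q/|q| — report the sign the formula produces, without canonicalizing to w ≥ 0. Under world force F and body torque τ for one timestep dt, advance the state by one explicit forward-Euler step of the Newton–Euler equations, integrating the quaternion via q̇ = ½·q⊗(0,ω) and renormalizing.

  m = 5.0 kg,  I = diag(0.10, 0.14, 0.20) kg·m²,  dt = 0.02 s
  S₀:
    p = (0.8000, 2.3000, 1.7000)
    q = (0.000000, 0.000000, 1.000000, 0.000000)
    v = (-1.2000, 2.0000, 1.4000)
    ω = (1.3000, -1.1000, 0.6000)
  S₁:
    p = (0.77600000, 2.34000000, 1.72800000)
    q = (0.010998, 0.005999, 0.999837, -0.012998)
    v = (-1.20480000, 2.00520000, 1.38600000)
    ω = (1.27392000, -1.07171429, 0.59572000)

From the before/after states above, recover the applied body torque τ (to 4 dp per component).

τ = (-0.1700, 0.1200, -0.1000)

Δω = ω₁−ω₀ = (-0.02608000, 0.02828571, -0.00428000)
τ = I·(Δω/dt) + ω₀×(Iω₀) = (-0.1700, 0.1200, -0.1000)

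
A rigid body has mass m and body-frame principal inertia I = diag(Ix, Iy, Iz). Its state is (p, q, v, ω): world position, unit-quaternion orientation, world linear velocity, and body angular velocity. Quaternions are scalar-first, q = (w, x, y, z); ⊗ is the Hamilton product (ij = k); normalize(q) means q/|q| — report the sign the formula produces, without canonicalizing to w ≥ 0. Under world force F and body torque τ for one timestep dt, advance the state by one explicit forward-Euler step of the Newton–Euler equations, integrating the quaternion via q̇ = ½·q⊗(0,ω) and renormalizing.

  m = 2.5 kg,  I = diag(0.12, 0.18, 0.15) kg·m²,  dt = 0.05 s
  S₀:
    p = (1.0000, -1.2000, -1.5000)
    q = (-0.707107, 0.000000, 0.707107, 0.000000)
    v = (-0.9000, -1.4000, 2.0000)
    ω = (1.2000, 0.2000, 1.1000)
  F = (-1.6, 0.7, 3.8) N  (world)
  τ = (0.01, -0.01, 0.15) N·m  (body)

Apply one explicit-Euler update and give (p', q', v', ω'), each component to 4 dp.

p' = (0.9550, -1.2700, -1.4000)
q' = (-0.7100, -0.0018, 0.7030, -0.0406)
v' = (-0.9320, -1.3860, 2.0760)
ω' = (1.2069, 0.2082, 1.1452)

p + v·dt = (0.9550, -1.2700, -1.4000)
new velocity v' = (-0.9320, -1.3860, 2.0760)
α = I⁻¹(τ − ω×Iω) = (0.1383, 0.1644, 0.9040)
ω' = ω + α·dt = (1.2069, 0.2082, 1.1452)
q⊗(0,ω) = (-0.1414214, -0.0707107, -0.1414214, -1.6263461)
q' = normalize(q + ½dt·q⊗(0,ω)) = (-0.7100, -0.0018, 0.7030, -0.0406)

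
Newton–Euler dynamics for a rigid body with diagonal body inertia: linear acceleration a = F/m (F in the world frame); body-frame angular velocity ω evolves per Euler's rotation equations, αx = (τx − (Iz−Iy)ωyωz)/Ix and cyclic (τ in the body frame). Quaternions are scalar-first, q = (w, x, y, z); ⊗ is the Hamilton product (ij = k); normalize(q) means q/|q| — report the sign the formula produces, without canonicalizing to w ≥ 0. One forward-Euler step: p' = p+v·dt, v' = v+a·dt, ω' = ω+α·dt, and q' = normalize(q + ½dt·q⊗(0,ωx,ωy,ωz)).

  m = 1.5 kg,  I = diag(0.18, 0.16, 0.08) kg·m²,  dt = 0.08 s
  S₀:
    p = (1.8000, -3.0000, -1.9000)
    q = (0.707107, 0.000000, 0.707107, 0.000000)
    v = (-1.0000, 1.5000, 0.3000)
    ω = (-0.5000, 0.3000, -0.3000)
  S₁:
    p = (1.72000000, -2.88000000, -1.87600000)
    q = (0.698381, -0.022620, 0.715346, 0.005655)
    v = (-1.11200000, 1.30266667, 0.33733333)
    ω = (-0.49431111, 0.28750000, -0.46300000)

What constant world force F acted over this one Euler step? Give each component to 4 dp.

F = (-2.1000, -3.7000, 0.7000)

v₁ − v₀ = (-0.11200000, -0.19733333, 0.03733333)
F = m·Δv/dt = (-2.1000, -3.7000, 0.7000)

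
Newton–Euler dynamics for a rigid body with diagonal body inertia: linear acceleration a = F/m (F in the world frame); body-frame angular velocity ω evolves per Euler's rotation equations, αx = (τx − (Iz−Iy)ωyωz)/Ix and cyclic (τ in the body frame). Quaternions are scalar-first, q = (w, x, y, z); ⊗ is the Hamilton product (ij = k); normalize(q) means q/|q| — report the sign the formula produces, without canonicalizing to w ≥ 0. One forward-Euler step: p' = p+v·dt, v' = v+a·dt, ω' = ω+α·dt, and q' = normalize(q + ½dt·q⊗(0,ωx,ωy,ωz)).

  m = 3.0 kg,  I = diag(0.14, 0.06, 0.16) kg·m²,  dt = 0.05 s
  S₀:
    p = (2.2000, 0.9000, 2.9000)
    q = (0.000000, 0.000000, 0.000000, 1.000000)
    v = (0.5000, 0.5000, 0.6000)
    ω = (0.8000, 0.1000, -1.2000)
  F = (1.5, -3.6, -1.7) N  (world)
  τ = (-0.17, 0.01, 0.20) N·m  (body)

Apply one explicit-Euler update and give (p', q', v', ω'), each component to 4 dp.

a = (0.5000, -1.2000, -0.5667)
p + v·dt = (2.2250, 0.9250, 2.9300)
v + (F/m)dt = (0.5250, 0.4400, 0.5717)
ω×(Iω) gyroscopic = (-0.0120, 0.0192, -0.0064)
α = I⁻¹(τ − ω×Iω) = (-1.1286, -0.1533, 1.2900)
new body rate ω' = (0.7436, 0.0923, -1.1355)
2q̇ = q⊗(0,ω) = (1.2000000, -0.1000000, 0.8000000, 0.0000000)
updated quaternion q' = (0.0300, -0.0025, 0.0200, 0.9993)

p' = (2.2250, 0.9250, 2.9300)
q' = (0.0300, -0.0025, 0.0200, 0.9993)
v' = (0.5250, 0.4400, 0.5717)
ω' = (0.7436, 0.0923, -1.1355)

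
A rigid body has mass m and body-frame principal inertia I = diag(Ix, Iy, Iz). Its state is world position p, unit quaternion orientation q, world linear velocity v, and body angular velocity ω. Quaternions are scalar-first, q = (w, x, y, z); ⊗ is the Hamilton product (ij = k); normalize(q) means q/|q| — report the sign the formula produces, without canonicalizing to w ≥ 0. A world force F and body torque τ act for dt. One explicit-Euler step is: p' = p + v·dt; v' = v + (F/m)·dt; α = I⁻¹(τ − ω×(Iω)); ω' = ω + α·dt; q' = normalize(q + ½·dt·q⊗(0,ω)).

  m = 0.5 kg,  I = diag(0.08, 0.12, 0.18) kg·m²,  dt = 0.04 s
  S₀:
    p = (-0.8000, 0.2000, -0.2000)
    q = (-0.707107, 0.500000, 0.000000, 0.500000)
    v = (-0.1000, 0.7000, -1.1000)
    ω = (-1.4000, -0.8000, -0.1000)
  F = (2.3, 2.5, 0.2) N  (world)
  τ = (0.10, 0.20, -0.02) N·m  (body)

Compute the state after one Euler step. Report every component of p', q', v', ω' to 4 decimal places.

a = (4.6000, 5.0000, 0.4000)
new position p' = (-0.8040, 0.2280, -0.2440)
v + (F/m)dt = (0.0840, 0.9000, -1.0840)
ω×(Iω) gyroscopic = (0.0048, -0.0140, 0.0448)
(τ − ω×Iω)/I = (1.1900, 1.7833, -0.3600)
ω + α·dt = (-1.3524, -0.7287, -0.1144)
q⊗(0,ω) = (0.7500000, 1.3899498, -0.0843144, -0.3292893)
q' = normalize(q + ½dt·q⊗(0,ω)) = (-0.6917, 0.5275, -0.0017, 0.4932)

p' = (-0.8040, 0.2280, -0.2440)
q' = (-0.6917, 0.5275, -0.0017, 0.4932)
v' = (0.0840, 0.9000, -1.0840)
ω' = (-1.3524, -0.7287, -0.1144)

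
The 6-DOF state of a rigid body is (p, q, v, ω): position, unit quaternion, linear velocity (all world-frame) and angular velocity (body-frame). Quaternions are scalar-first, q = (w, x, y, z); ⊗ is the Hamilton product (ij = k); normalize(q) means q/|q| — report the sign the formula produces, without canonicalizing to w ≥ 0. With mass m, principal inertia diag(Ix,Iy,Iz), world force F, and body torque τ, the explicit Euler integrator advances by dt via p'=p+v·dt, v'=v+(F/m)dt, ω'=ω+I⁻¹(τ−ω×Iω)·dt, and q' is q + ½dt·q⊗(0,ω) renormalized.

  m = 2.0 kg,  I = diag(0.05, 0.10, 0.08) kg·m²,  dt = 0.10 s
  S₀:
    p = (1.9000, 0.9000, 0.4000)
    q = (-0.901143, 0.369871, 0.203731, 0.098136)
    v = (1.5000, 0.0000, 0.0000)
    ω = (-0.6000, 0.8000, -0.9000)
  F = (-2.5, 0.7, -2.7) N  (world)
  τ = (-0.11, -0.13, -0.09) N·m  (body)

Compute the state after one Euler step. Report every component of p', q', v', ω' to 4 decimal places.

p' = (2.0500, 0.9000, 0.4000)
q' = (-0.8918, 0.3829, 0.1810, 0.1592)
v' = (1.3750, 0.0350, -0.1350)
ω' = (-0.8488, 0.6862, -0.9825)

p' = p + v·dt = (2.0500, 0.9000, 0.4000)
v' = v + a·dt = (1.3750, 0.0350, -0.1350)
ω×(Iω) gyroscopic = (0.0144, -0.0162, -0.0240)
angular accel α = (-2.4880, -1.1380, -0.8250)
new body rate ω' = (-0.8488, 0.6862, -0.9825)
2q̇ = q⊗(0,ω) = (0.1472602, 0.2788191, -0.4469121, 1.2291641)
q + ½dt·q⊗(0,ω), renormalized = (-0.8918, 0.3829, 0.1810, 0.1592)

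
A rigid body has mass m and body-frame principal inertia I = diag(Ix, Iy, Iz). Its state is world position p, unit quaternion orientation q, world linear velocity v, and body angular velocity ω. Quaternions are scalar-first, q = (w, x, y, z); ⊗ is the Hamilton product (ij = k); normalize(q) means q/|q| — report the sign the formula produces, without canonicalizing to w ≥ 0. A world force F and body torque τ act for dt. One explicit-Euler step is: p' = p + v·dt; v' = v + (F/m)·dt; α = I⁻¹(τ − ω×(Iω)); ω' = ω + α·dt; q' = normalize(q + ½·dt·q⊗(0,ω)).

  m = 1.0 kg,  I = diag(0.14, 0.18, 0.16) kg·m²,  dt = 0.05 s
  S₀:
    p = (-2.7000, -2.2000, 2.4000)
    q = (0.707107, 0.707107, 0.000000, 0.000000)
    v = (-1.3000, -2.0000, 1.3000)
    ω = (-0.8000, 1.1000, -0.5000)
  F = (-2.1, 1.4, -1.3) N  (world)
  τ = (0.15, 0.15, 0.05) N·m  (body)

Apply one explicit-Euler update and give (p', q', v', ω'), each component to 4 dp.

p' = (-2.7650, -2.3000, 2.4650)
q' = (0.7208, 0.6925, 0.0283, 0.0106)
v' = (-1.4050, -1.9300, 1.2350)
ω' = (-0.7504, 1.1439, -0.4734)

ω×(Iω) gyroscopic = (0.0110, -0.0080, -0.0352)
(τ − ω×Iω)/I = (0.9929, 0.8778, 0.5325)
ω + α·dt = (-0.7504, 1.1439, -0.4734)
2q̇ = q⊗(0,ω) = (0.5656856, -0.5656856, 1.1313712, 0.4242642)
updated quaternion q' = (0.7208, 0.6925, 0.0283, 0.0106)
a = F/m = (-2.1000, 1.4000, -1.3000)
p + v·dt = (-2.7650, -2.3000, 2.4650)
v' = v + a·dt = (-1.4050, -1.9300, 1.2350)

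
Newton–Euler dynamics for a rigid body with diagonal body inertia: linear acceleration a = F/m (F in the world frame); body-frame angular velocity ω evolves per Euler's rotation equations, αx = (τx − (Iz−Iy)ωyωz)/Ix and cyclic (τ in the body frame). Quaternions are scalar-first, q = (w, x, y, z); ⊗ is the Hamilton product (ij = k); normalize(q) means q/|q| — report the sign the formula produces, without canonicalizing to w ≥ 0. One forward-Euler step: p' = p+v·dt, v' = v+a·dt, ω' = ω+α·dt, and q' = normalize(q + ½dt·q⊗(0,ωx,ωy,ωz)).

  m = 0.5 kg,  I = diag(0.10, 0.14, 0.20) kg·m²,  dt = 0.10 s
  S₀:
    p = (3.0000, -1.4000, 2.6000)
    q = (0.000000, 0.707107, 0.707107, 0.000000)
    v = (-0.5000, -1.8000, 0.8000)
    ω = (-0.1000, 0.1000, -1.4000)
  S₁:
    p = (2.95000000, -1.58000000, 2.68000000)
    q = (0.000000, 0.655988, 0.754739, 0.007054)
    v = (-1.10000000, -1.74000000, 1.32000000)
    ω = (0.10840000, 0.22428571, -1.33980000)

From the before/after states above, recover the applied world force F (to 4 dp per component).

F = (-3.0000, 0.3000, 2.6000)

Δv = v₁−v₀ = (-0.60000000, 0.06000000, 0.52000000)
m·(v₁−v₀)/dt = (-3.0000, 0.3000, 2.6000)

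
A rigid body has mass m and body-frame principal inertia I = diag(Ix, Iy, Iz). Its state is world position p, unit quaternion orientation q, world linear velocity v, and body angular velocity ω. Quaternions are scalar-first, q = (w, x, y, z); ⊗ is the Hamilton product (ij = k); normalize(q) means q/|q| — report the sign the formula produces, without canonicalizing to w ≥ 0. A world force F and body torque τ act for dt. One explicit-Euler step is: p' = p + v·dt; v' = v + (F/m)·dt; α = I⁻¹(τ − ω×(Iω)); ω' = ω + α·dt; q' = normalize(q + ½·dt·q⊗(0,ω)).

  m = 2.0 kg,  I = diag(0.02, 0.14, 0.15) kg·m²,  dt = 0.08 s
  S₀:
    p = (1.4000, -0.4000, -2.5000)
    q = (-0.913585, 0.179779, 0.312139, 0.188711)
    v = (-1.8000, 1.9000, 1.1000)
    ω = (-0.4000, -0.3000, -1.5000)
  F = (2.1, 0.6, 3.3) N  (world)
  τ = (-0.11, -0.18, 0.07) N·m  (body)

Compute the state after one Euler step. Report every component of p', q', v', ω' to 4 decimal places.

precession coupling ω×(Iω) = (0.0045, -0.0780, 0.0144)
α = I⁻¹(τ − ω×Iω) = (-5.7250, -0.7286, 0.3707)
new body rate ω' = (-0.8580, -0.3583, -1.4703)
Hamilton product q⊗(0,ω) = (0.4486198, -0.0461612, 0.4682596, 1.4412994)
updated quaternion q' = (-0.8939, 0.1776, 0.3302, 0.2459)
a = F/m = (1.0500, 0.3000, 1.6500)
p' = p + v·dt = (1.2560, -0.2480, -2.4120)
v + (F/m)dt = (-1.7160, 1.9240, 1.2320)

p' = (1.2560, -0.2480, -2.4120)
q' = (-0.8939, 0.1776, 0.3302, 0.2459)
v' = (-1.7160, 1.9240, 1.2320)
ω' = (-0.8580, -0.3583, -1.4703)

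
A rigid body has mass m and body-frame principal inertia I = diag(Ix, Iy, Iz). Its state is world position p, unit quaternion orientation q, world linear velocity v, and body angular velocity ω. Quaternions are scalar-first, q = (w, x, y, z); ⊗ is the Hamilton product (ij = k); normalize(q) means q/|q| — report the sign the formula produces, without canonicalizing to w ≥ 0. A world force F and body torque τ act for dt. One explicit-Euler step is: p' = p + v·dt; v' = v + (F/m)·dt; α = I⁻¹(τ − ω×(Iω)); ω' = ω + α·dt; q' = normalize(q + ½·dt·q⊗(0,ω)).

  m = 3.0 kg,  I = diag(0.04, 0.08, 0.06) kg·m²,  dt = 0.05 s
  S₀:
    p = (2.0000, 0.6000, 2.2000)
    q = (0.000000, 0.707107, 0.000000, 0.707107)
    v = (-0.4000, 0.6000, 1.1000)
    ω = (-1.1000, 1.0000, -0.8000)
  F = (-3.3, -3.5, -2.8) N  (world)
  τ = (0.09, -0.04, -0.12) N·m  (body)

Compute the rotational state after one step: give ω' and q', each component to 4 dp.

angular accel α = (1.8500, -0.2800, -1.2667)
ω' = ω + α·dt = (-1.0075, 0.9860, -0.8633)
q⊗(0,ω) = (1.3435033, -0.7071070, -0.2121321, 0.7071070)
q' = normalize(q + ½dt·q⊗(0,ω)) = (0.0336, 0.6888, -0.0053, 0.7241)

ω' = (-1.0075, 0.9860, -0.8633)
q' = (0.0336, 0.6888, -0.0053, 0.7241)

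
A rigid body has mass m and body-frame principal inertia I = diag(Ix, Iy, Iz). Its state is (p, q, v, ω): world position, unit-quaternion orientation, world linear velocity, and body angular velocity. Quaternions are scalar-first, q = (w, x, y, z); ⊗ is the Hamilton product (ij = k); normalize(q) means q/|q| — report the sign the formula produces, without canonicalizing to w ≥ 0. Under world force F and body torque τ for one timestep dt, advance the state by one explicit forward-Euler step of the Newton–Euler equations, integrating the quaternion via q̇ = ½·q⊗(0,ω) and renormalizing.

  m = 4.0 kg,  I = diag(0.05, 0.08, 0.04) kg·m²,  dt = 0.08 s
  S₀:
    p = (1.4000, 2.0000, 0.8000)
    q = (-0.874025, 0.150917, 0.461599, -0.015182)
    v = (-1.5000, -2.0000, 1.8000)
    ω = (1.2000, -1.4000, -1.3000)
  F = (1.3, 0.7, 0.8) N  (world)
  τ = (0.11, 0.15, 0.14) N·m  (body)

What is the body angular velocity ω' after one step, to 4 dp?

ω×(Iω) gyroscopic = (-0.0728, -0.0156, -0.0504)
(τ − ω×Iω)/I = (3.6560, 2.0700, 4.7600)
ω + α·dt = (1.4925, -1.2344, -0.9192)

ω' = (1.4925, -1.2344, -0.9192)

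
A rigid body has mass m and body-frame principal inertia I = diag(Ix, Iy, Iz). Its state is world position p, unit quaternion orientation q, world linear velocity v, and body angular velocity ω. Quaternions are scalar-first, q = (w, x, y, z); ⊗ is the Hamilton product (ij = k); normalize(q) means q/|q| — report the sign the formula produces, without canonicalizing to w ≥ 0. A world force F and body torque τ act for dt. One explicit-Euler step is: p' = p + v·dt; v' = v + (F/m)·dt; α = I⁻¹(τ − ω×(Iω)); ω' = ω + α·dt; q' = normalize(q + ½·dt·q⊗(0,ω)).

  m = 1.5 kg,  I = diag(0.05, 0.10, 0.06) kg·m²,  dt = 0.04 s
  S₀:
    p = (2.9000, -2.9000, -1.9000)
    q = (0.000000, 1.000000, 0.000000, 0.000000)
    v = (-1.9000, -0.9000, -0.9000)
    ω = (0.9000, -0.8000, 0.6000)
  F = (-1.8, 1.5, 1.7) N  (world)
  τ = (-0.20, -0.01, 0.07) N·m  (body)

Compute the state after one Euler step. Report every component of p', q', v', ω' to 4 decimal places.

precession coupling ω×(Iω) = (0.0192, -0.0054, -0.0360)
α = I⁻¹(τ − ω×Iω) = (-4.3840, -0.0460, 1.7667)
ω' = ω + α·dt = (0.7246, -0.8018, 0.6707)
2q̇ = q⊗(0,ω) = (-0.9000000, 0.0000000, -0.6000000, -0.8000000)
q + ½dt·q⊗(0,ω), renormalized = (-0.0180, 0.9996, -0.0120, -0.0160)
a = (-1.2000, 1.0000, 1.1333)
p' = p + v·dt = (2.8240, -2.9360, -1.9360)
new velocity v' = (-1.9480, -0.8600, -0.8547)

p' = (2.8240, -2.9360, -1.9360)
q' = (-0.0180, 0.9996, -0.0120, -0.0160)
v' = (-1.9480, -0.8600, -0.8547)
ω' = (0.7246, -0.8018, 0.6707)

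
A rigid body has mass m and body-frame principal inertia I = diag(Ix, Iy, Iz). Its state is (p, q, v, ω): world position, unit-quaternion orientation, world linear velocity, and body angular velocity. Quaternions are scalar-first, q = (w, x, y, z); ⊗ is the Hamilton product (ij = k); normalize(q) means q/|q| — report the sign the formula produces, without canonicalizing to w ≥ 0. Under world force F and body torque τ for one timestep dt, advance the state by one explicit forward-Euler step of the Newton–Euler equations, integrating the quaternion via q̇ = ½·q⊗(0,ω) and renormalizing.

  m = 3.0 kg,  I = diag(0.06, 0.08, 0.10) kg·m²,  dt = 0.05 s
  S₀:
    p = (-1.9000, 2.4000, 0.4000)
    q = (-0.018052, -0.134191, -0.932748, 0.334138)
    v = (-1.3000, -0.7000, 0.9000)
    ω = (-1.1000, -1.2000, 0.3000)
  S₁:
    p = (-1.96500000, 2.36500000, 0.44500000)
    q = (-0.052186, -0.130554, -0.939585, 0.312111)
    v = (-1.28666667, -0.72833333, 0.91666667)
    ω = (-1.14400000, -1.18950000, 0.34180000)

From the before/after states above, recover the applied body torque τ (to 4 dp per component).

τ = (-0.0600, 0.0300, 0.1100)

ω₁ − ω₀ = (-0.04400000, 0.01050000, 0.04180000)
gyro term ω₀×Iω₀ = (-0.0072, 0.0132, 0.0264)
I·α + gyro = (-0.0600, 0.0300, 0.1100)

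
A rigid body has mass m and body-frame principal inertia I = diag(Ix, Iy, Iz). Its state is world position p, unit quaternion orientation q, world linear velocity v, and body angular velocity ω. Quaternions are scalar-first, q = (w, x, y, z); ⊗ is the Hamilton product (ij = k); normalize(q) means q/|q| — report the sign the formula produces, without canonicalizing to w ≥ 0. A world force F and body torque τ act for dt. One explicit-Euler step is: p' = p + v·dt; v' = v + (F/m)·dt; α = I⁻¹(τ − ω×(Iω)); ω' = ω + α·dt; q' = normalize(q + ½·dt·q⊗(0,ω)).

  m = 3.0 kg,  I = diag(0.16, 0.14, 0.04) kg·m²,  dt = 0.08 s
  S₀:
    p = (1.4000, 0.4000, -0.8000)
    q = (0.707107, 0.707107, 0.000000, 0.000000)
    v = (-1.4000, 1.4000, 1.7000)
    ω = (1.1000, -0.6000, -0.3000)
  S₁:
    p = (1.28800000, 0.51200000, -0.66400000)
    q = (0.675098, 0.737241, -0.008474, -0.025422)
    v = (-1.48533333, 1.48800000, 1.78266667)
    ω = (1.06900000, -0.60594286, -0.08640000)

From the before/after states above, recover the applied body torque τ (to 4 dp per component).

τ = (-0.0800, -0.0500, 0.1200)

ω₁ − ω₀ = (-0.03100000, -0.00594286, 0.21360000)
applied torque τ = (-0.0800, -0.0500, 0.1200)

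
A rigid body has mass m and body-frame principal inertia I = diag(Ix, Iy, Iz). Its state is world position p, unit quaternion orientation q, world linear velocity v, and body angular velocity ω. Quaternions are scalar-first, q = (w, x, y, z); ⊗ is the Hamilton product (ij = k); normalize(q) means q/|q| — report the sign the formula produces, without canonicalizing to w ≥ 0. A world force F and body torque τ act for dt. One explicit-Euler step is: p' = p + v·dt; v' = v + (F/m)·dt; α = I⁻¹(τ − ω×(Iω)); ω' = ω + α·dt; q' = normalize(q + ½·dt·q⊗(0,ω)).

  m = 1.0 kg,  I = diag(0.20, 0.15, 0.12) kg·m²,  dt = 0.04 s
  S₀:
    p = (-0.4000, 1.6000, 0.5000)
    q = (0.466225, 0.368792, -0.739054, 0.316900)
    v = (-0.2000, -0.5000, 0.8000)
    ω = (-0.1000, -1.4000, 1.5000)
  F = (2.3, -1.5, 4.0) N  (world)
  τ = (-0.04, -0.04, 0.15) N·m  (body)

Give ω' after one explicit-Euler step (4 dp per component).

ω×(Iω) gyroscopic = (0.0630, -0.0120, -0.0070)
(τ − ω×Iω)/I = (-0.5150, -0.1867, 1.3083)
ω' = ω + α·dt = (-0.1206, -1.4075, 1.5523)

ω' = (-0.1206, -1.4075, 1.5523)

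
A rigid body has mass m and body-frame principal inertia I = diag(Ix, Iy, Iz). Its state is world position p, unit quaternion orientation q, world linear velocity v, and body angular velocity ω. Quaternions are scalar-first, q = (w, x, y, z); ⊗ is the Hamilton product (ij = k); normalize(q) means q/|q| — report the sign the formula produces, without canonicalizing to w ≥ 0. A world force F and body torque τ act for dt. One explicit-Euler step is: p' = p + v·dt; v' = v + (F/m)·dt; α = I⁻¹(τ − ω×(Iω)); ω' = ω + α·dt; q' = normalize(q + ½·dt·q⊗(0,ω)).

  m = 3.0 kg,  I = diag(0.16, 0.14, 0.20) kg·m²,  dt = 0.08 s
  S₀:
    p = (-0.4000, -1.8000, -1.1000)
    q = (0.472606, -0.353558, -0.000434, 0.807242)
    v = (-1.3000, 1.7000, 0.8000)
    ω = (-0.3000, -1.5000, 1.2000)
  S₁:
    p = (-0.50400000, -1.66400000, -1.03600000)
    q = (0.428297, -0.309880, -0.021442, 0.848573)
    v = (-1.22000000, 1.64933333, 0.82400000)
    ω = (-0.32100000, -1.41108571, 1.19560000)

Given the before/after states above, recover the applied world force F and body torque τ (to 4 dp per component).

F = (3.0000, -1.9000, 0.9000)
τ = (-0.1500, 0.1700, -0.0200)

v₁ − v₀ = (0.08000000, -0.05066667, 0.02400000)
applied force F = (3.0000, -1.9000, 0.9000)
Δω = ω₁−ω₀ = (-0.02100000, 0.08891429, -0.00440000)
precession coupling = (-0.1080, 0.0144, -0.0090)
τ = I·(Δω/dt) + ω₀×(Iω₀) = (-0.1500, 0.1700, -0.0200)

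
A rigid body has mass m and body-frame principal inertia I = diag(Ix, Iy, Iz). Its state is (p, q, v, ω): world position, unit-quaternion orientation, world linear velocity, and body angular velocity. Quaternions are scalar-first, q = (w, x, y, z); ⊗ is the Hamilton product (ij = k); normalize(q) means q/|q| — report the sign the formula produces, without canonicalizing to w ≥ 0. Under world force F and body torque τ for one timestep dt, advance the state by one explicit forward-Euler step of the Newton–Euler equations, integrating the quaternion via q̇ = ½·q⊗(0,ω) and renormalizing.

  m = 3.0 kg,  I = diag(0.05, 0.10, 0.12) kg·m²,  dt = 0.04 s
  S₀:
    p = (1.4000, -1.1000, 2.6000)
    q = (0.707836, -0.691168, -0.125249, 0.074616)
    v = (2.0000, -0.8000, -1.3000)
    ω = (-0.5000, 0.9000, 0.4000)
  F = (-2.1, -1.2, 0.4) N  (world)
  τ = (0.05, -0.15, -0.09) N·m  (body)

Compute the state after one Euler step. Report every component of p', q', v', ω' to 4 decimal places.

p' = (1.4800, -1.1320, 2.5480)
q' = (0.7024, -0.7004, -0.1077, 0.0666)
v' = (1.9720, -0.8160, -1.2947)
ω' = (-0.4658, 0.8344, 0.3775)

p + v·dt = (1.4800, -1.1320, 2.5480)
v + (F/m)dt = (1.9720, -0.8160, -1.2947)
angular accel α = (0.8560, -1.6400, -0.5625)
new body rate ω' = (-0.4658, 0.8344, 0.3775)
Hamilton product q⊗(0,ω) = (-0.2627063, -0.4711720, 0.8762116, -0.4015413)
q + ½dt·q⊗(0,ω), renormalized = (0.7024, -0.7004, -0.1077, 0.0666)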